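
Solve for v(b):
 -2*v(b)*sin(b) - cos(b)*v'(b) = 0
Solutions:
 v(b) = C1*cos(b)^2


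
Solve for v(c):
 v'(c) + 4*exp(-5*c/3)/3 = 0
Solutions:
 v(c) = C1 + 4*exp(-5*c/3)/5


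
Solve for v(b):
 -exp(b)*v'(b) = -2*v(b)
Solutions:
 v(b) = C1*exp(-2*exp(-b))


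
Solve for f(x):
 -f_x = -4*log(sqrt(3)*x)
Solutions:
 f(x) = C1 + 4*x*log(x) - 4*x + x*log(9)


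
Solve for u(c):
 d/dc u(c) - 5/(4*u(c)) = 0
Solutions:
 u(c) = -sqrt(C1 + 10*c)/2
 u(c) = sqrt(C1 + 10*c)/2


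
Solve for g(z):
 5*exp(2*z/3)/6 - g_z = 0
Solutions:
 g(z) = C1 + 5*exp(2*z/3)/4


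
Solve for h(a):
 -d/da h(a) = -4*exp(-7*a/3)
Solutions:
 h(a) = C1 - 12*exp(-7*a/3)/7


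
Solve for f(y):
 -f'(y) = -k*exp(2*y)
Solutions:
 f(y) = C1 + k*exp(2*y)/2


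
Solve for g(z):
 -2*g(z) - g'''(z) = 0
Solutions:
 g(z) = C3*exp(-2^(1/3)*z) + (C1*sin(2^(1/3)*sqrt(3)*z/2) + C2*cos(2^(1/3)*sqrt(3)*z/2))*exp(2^(1/3)*z/2)


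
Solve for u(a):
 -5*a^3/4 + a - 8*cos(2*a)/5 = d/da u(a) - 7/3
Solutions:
 u(a) = C1 - 5*a^4/16 + a^2/2 + 7*a/3 - 8*sin(a)*cos(a)/5


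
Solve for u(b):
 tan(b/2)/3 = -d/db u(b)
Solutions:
 u(b) = C1 + 2*log(cos(b/2))/3


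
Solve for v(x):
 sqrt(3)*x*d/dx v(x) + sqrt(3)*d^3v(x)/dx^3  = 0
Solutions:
 v(x) = C1 + Integral(C2*airyai(-x) + C3*airybi(-x), x)


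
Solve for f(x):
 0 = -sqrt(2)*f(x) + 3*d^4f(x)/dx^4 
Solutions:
 f(x) = C1*exp(-2^(1/8)*3^(3/4)*x/3) + C2*exp(2^(1/8)*3^(3/4)*x/3) + C3*sin(2^(1/8)*3^(3/4)*x/3) + C4*cos(2^(1/8)*3^(3/4)*x/3)


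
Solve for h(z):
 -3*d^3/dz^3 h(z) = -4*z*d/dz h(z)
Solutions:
 h(z) = C1 + Integral(C2*airyai(6^(2/3)*z/3) + C3*airybi(6^(2/3)*z/3), z)


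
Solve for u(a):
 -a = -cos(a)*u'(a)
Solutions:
 u(a) = C1 + Integral(a/cos(a), a)


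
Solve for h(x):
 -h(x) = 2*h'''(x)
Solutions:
 h(x) = C3*exp(-2^(2/3)*x/2) + (C1*sin(2^(2/3)*sqrt(3)*x/4) + C2*cos(2^(2/3)*sqrt(3)*x/4))*exp(2^(2/3)*x/4)


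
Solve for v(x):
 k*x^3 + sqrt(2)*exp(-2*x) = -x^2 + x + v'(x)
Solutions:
 v(x) = C1 + k*x^4/4 + x^3/3 - x^2/2 - sqrt(2)*exp(-2*x)/2


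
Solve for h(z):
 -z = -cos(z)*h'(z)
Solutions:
 h(z) = C1 + Integral(z/cos(z), z)


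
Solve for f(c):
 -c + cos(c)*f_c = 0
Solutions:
 f(c) = C1 + Integral(c/cos(c), c)


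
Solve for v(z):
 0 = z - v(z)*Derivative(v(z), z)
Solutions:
 v(z) = -sqrt(C1 + z^2)
 v(z) = sqrt(C1 + z^2)


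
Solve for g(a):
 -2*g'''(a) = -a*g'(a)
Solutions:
 g(a) = C1 + Integral(C2*airyai(2^(2/3)*a/2) + C3*airybi(2^(2/3)*a/2), a)


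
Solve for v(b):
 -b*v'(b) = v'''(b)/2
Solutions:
 v(b) = C1 + Integral(C2*airyai(-2^(1/3)*b) + C3*airybi(-2^(1/3)*b), b)


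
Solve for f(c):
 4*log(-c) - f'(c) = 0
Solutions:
 f(c) = C1 + 4*c*log(-c) - 4*c


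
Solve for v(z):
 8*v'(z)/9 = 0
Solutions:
 v(z) = C1


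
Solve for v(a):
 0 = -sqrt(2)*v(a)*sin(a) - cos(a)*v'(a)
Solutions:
 v(a) = C1*cos(a)^(sqrt(2))


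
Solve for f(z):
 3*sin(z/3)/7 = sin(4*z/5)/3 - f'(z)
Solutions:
 f(z) = C1 + 9*cos(z/3)/7 - 5*cos(4*z/5)/12


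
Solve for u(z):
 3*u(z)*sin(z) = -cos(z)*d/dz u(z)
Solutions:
 u(z) = C1*cos(z)^3


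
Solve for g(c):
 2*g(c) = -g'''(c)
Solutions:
 g(c) = C3*exp(-2^(1/3)*c) + (C1*sin(2^(1/3)*sqrt(3)*c/2) + C2*cos(2^(1/3)*sqrt(3)*c/2))*exp(2^(1/3)*c/2)


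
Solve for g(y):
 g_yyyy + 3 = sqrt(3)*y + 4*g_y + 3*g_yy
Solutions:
 g(y) = C1 + C2*exp(-y*((sqrt(3) + 2)^(-1/3) + (sqrt(3) + 2)^(1/3))/2)*sin(sqrt(3)*y*(-(sqrt(3) + 2)^(1/3) + (sqrt(3) + 2)^(-1/3))/2) + C3*exp(-y*((sqrt(3) + 2)^(-1/3) + (sqrt(3) + 2)^(1/3))/2)*cos(sqrt(3)*y*(-(sqrt(3) + 2)^(1/3) + (sqrt(3) + 2)^(-1/3))/2) + C4*exp(y*((sqrt(3) + 2)^(-1/3) + (sqrt(3) + 2)^(1/3))) - sqrt(3)*y^2/8 + 3*sqrt(3)*y/16 + 3*y/4


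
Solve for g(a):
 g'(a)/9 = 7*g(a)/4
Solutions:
 g(a) = C1*exp(63*a/4)


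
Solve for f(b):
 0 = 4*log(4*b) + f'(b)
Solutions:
 f(b) = C1 - 4*b*log(b) - b*log(256) + 4*b


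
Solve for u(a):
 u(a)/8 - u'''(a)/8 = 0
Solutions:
 u(a) = C3*exp(a) + (C1*sin(sqrt(3)*a/2) + C2*cos(sqrt(3)*a/2))*exp(-a/2)


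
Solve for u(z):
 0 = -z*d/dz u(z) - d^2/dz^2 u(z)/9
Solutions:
 u(z) = C1 + C2*erf(3*sqrt(2)*z/2)


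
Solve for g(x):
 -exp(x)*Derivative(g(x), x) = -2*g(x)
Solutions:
 g(x) = C1*exp(-2*exp(-x))


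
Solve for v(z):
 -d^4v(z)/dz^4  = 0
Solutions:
 v(z) = C1 + C2*z + C3*z^2 + C4*z^3


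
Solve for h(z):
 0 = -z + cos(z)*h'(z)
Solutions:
 h(z) = C1 + Integral(z/cos(z), z)


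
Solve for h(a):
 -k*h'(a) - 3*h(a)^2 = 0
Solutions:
 h(a) = k/(C1*k + 3*a)


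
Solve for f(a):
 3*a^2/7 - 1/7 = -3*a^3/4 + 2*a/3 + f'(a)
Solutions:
 f(a) = C1 + 3*a^4/16 + a^3/7 - a^2/3 - a/7


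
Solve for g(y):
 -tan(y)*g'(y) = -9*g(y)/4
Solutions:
 g(y) = C1*sin(y)^(9/4)


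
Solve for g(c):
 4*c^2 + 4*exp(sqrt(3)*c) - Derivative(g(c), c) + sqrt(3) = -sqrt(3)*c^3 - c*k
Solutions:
 g(c) = C1 + sqrt(3)*c^4/4 + 4*c^3/3 + c^2*k/2 + sqrt(3)*c + 4*sqrt(3)*exp(sqrt(3)*c)/3


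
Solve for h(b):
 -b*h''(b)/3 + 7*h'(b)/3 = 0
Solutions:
 h(b) = C1 + C2*b^8


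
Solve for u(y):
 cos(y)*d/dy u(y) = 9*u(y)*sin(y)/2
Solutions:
 u(y) = C1/cos(y)^(9/2)


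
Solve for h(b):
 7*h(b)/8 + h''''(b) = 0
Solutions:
 h(b) = (C1*sin(2^(3/4)*7^(1/4)*b/4) + C2*cos(2^(3/4)*7^(1/4)*b/4))*exp(-2^(3/4)*7^(1/4)*b/4) + (C3*sin(2^(3/4)*7^(1/4)*b/4) + C4*cos(2^(3/4)*7^(1/4)*b/4))*exp(2^(3/4)*7^(1/4)*b/4)


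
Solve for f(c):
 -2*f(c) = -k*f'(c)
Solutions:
 f(c) = C1*exp(2*c/k)


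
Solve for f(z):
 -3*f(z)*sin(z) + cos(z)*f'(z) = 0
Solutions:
 f(z) = C1/cos(z)^3


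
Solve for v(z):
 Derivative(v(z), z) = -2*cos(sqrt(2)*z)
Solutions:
 v(z) = C1 - sqrt(2)*sin(sqrt(2)*z)


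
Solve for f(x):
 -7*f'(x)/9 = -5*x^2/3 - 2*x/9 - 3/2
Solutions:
 f(x) = C1 + 5*x^3/7 + x^2/7 + 27*x/14


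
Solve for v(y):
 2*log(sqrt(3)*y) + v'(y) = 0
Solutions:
 v(y) = C1 - 2*y*log(y) - y*log(3) + 2*y


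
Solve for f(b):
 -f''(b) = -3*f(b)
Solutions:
 f(b) = C1*exp(-sqrt(3)*b) + C2*exp(sqrt(3)*b)


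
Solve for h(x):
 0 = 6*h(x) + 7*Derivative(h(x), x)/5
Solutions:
 h(x) = C1*exp(-30*x/7)


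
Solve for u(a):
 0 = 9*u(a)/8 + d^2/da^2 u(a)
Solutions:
 u(a) = C1*sin(3*sqrt(2)*a/4) + C2*cos(3*sqrt(2)*a/4)


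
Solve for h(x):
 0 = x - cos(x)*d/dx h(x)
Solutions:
 h(x) = C1 + Integral(x/cos(x), x)


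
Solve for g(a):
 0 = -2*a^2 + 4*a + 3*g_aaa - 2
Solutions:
 g(a) = C1 + C2*a + C3*a^2 + a^5/90 - a^4/18 + a^3/9


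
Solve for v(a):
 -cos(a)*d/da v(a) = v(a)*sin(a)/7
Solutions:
 v(a) = C1*cos(a)^(1/7)


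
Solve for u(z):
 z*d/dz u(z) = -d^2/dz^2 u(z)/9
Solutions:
 u(z) = C1 + C2*erf(3*sqrt(2)*z/2)


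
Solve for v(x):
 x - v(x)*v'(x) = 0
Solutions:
 v(x) = -sqrt(C1 + x^2)
 v(x) = sqrt(C1 + x^2)


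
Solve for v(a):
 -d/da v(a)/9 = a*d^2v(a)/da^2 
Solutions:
 v(a) = C1 + C2*a^(8/9)


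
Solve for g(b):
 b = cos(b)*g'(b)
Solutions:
 g(b) = C1 + Integral(b/cos(b), b)


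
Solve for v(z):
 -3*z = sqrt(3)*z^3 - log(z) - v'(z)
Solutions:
 v(z) = C1 + sqrt(3)*z^4/4 + 3*z^2/2 - z*log(z) + z


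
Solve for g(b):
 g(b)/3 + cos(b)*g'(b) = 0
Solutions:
 g(b) = C1*(sin(b) - 1)^(1/6)/(sin(b) + 1)^(1/6)


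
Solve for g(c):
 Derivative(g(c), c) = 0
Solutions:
 g(c) = C1


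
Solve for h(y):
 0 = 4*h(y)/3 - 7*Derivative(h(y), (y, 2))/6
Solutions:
 h(y) = C1*exp(-2*sqrt(14)*y/7) + C2*exp(2*sqrt(14)*y/7)


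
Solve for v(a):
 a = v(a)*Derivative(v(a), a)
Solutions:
 v(a) = -sqrt(C1 + a^2)
 v(a) = sqrt(C1 + a^2)


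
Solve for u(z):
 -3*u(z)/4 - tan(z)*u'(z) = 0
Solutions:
 u(z) = C1/sin(z)^(3/4)


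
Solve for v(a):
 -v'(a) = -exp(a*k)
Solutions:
 v(a) = C1 + exp(a*k)/k


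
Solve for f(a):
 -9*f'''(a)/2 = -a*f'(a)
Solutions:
 f(a) = C1 + Integral(C2*airyai(6^(1/3)*a/3) + C3*airybi(6^(1/3)*a/3), a)


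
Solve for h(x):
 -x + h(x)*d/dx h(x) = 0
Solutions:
 h(x) = -sqrt(C1 + x^2)
 h(x) = sqrt(C1 + x^2)


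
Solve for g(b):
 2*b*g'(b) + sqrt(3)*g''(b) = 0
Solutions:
 g(b) = C1 + C2*erf(3^(3/4)*b/3)


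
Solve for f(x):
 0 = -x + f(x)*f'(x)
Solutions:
 f(x) = -sqrt(C1 + x^2)
 f(x) = sqrt(C1 + x^2)


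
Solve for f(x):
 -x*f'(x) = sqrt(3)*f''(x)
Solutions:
 f(x) = C1 + C2*erf(sqrt(2)*3^(3/4)*x/6)


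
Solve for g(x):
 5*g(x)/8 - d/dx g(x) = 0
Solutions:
 g(x) = C1*exp(5*x/8)


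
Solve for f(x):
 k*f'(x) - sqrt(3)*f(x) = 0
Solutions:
 f(x) = C1*exp(sqrt(3)*x/k)


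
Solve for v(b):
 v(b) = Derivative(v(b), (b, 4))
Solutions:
 v(b) = C1*exp(-b) + C2*exp(b) + C3*sin(b) + C4*cos(b)


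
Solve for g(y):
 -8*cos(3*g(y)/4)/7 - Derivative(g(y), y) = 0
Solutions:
 8*y/7 - 2*log(sin(3*g(y)/4) - 1)/3 + 2*log(sin(3*g(y)/4) + 1)/3 = C1


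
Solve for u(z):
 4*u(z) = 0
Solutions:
 u(z) = 0


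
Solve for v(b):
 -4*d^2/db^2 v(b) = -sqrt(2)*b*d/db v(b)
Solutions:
 v(b) = C1 + C2*erfi(2^(3/4)*b/4)


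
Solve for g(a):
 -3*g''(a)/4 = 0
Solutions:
 g(a) = C1 + C2*a


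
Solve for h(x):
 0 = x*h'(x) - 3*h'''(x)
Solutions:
 h(x) = C1 + Integral(C2*airyai(3^(2/3)*x/3) + C3*airybi(3^(2/3)*x/3), x)


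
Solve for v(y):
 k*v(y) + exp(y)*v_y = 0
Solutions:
 v(y) = C1*exp(k*exp(-y))


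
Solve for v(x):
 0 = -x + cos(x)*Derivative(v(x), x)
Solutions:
 v(x) = C1 + Integral(x/cos(x), x)


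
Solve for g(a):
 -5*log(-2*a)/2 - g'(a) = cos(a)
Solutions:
 g(a) = C1 - 5*a*log(-a)/2 - 5*a*log(2)/2 + 5*a/2 - sin(a)


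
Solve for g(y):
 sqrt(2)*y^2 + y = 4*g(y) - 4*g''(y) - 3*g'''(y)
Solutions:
 g(y) = C1*exp(-y*(8*2^(2/3)/(9*sqrt(537) + 211)^(1/3) + 8 + 2^(1/3)*(9*sqrt(537) + 211)^(1/3))/18)*sin(2^(1/3)*sqrt(3)*y*(-(9*sqrt(537) + 211)^(1/3) + 8*2^(1/3)/(9*sqrt(537) + 211)^(1/3))/18) + C2*exp(-y*(8*2^(2/3)/(9*sqrt(537) + 211)^(1/3) + 8 + 2^(1/3)*(9*sqrt(537) + 211)^(1/3))/18)*cos(2^(1/3)*sqrt(3)*y*(-(9*sqrt(537) + 211)^(1/3) + 8*2^(1/3)/(9*sqrt(537) + 211)^(1/3))/18) + C3*exp(y*(-4 + 8*2^(2/3)/(9*sqrt(537) + 211)^(1/3) + 2^(1/3)*(9*sqrt(537) + 211)^(1/3))/9) + sqrt(2)*y^2/4 + y/4 + sqrt(2)/2


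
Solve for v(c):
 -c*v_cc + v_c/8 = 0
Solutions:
 v(c) = C1 + C2*c^(9/8)


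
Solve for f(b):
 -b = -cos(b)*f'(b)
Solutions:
 f(b) = C1 + Integral(b/cos(b), b)


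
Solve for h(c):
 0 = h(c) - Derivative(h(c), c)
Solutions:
 h(c) = C1*exp(c)


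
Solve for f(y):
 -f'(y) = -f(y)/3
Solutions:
 f(y) = C1*exp(y/3)


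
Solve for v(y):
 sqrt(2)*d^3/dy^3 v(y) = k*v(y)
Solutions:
 v(y) = C1*exp(2^(5/6)*k^(1/3)*y/2) + C2*exp(2^(5/6)*k^(1/3)*y*(-1 + sqrt(3)*I)/4) + C3*exp(-2^(5/6)*k^(1/3)*y*(1 + sqrt(3)*I)/4)


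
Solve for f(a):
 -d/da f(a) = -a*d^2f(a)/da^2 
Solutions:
 f(a) = C1 + C2*a^2


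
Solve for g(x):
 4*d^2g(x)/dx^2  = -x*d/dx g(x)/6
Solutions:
 g(x) = C1 + C2*erf(sqrt(3)*x/12)


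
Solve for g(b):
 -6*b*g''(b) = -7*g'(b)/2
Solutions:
 g(b) = C1 + C2*b^(19/12)


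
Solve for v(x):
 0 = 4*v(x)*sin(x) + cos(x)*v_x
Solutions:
 v(x) = C1*cos(x)^4


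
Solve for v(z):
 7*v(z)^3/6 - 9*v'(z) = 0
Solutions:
 v(z) = -3*sqrt(3)*sqrt(-1/(C1 + 7*z))
 v(z) = 3*sqrt(3)*sqrt(-1/(C1 + 7*z))


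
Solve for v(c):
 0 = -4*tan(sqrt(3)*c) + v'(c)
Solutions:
 v(c) = C1 - 4*sqrt(3)*log(cos(sqrt(3)*c))/3


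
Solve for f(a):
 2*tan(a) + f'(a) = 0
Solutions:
 f(a) = C1 + 2*log(cos(a))


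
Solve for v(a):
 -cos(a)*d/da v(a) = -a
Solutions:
 v(a) = C1 + Integral(a/cos(a), a)


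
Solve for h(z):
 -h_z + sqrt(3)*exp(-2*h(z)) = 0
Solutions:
 h(z) = log(-sqrt(C1 + 2*sqrt(3)*z))
 h(z) = log(C1 + 2*sqrt(3)*z)/2


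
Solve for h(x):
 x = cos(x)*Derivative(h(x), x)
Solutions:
 h(x) = C1 + Integral(x/cos(x), x)


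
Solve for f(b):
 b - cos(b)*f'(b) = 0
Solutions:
 f(b) = C1 + Integral(b/cos(b), b)


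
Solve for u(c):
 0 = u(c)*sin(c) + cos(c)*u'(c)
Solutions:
 u(c) = C1*cos(c)


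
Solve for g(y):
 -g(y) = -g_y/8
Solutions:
 g(y) = C1*exp(8*y)


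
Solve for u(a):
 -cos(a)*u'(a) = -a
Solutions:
 u(a) = C1 + Integral(a/cos(a), a)


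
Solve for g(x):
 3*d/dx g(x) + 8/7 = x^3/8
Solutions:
 g(x) = C1 + x^4/96 - 8*x/21


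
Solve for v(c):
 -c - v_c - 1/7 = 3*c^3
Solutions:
 v(c) = C1 - 3*c^4/4 - c^2/2 - c/7


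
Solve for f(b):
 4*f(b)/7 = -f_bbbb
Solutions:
 f(b) = (C1*sin(7^(3/4)*b/7) + C2*cos(7^(3/4)*b/7))*exp(-7^(3/4)*b/7) + (C3*sin(7^(3/4)*b/7) + C4*cos(7^(3/4)*b/7))*exp(7^(3/4)*b/7)


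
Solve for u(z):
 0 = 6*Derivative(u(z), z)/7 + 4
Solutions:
 u(z) = C1 - 14*z/3


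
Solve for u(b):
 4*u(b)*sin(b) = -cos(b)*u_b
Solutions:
 u(b) = C1*cos(b)^4


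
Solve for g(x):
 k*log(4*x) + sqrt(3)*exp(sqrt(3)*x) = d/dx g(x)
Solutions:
 g(x) = C1 + k*x*log(x) + k*x*(-1 + 2*log(2)) + exp(sqrt(3)*x)


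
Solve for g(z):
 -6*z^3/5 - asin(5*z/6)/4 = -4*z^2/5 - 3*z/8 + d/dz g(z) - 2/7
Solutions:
 g(z) = C1 - 3*z^4/10 + 4*z^3/15 + 3*z^2/16 - z*asin(5*z/6)/4 + 2*z/7 - sqrt(36 - 25*z^2)/20


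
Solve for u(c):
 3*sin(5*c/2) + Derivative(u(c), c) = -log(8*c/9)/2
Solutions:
 u(c) = C1 - c*log(c)/2 - 3*c*log(2)/2 + c/2 + c*log(3) + 6*cos(5*c/2)/5


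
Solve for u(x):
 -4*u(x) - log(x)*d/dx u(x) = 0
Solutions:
 u(x) = C1*exp(-4*li(x))


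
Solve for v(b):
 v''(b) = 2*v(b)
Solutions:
 v(b) = C1*exp(-sqrt(2)*b) + C2*exp(sqrt(2)*b)


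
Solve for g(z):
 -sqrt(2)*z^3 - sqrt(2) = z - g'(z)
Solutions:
 g(z) = C1 + sqrt(2)*z^4/4 + z^2/2 + sqrt(2)*z


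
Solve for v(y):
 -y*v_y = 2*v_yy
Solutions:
 v(y) = C1 + C2*erf(y/2)


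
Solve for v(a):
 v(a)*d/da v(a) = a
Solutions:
 v(a) = -sqrt(C1 + a^2)
 v(a) = sqrt(C1 + a^2)


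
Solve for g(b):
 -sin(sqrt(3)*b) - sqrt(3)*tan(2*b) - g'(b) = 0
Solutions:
 g(b) = C1 + sqrt(3)*log(cos(2*b))/2 + sqrt(3)*cos(sqrt(3)*b)/3


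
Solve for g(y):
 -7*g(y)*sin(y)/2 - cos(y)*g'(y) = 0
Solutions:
 g(y) = C1*cos(y)^(7/2)


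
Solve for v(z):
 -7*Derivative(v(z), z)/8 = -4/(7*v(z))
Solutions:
 v(z) = -sqrt(C1 + 64*z)/7
 v(z) = sqrt(C1 + 64*z)/7


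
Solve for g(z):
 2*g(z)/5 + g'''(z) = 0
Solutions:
 g(z) = C3*exp(-2^(1/3)*5^(2/3)*z/5) + (C1*sin(2^(1/3)*sqrt(3)*5^(2/3)*z/10) + C2*cos(2^(1/3)*sqrt(3)*5^(2/3)*z/10))*exp(2^(1/3)*5^(2/3)*z/10)


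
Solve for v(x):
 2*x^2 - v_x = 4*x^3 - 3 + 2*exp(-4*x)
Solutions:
 v(x) = C1 - x^4 + 2*x^3/3 + 3*x + exp(-4*x)/2


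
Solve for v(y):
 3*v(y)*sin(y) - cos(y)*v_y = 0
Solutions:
 v(y) = C1/cos(y)^3


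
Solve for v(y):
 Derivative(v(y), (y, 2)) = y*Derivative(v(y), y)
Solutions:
 v(y) = C1 + C2*erfi(sqrt(2)*y/2)


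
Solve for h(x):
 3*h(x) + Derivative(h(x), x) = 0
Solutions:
 h(x) = C1*exp(-3*x)


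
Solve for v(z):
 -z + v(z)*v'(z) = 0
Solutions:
 v(z) = -sqrt(C1 + z^2)
 v(z) = sqrt(C1 + z^2)


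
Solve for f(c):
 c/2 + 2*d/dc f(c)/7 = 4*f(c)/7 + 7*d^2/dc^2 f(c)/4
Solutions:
 f(c) = 7*c/8 + (C1*sin(16*sqrt(3)*c/49) + C2*cos(16*sqrt(3)*c/49))*exp(4*c/49) + 7/16


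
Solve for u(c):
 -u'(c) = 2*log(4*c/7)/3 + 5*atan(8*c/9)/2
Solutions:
 u(c) = C1 - 2*c*log(c)/3 - 5*c*atan(8*c/9)/2 - 4*c*log(2)/3 + 2*c/3 + 2*c*log(7)/3 + 45*log(64*c^2 + 81)/32


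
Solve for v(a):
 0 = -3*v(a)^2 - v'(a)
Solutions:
 v(a) = 1/(C1 + 3*a)


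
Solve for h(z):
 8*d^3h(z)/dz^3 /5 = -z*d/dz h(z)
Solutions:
 h(z) = C1 + Integral(C2*airyai(-5^(1/3)*z/2) + C3*airybi(-5^(1/3)*z/2), z)


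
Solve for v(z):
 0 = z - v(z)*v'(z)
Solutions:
 v(z) = -sqrt(C1 + z^2)
 v(z) = sqrt(C1 + z^2)


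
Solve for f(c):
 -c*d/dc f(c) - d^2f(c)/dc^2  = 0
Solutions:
 f(c) = C1 + C2*erf(sqrt(2)*c/2)


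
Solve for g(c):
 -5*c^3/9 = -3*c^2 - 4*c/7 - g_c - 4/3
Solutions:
 g(c) = C1 + 5*c^4/36 - c^3 - 2*c^2/7 - 4*c/3


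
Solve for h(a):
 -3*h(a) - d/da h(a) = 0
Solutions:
 h(a) = C1*exp(-3*a)


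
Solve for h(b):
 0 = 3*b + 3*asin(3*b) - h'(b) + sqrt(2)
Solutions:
 h(b) = C1 + 3*b^2/2 + 3*b*asin(3*b) + sqrt(2)*b + sqrt(1 - 9*b^2)


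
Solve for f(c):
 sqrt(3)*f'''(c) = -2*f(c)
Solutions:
 f(c) = C3*exp(-2^(1/3)*3^(5/6)*c/3) + (C1*sin(6^(1/3)*c/2) + C2*cos(6^(1/3)*c/2))*exp(2^(1/3)*3^(5/6)*c/6)


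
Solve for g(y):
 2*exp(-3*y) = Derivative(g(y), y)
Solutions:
 g(y) = C1 - 2*exp(-3*y)/3


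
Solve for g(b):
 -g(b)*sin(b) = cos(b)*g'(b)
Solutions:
 g(b) = C1*cos(b)


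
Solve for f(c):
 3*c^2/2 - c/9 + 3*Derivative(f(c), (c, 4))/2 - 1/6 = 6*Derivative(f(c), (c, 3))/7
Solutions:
 f(c) = C1 + C2*c + C3*c^2 + C4*exp(4*c/7) + 7*c^5/240 + 1295*c^4/5184 + 8897*c^3/5184


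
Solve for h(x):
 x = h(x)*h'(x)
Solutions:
 h(x) = -sqrt(C1 + x^2)
 h(x) = sqrt(C1 + x^2)


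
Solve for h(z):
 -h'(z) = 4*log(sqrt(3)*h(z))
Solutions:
 Integral(1/(2*log(_y) + log(3)), (_y, h(z)))/2 = C1 - z


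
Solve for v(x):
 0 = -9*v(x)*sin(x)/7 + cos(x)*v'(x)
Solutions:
 v(x) = C1/cos(x)^(9/7)


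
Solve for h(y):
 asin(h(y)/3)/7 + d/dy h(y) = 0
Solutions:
 Integral(1/asin(_y/3), (_y, h(y))) = C1 - y/7


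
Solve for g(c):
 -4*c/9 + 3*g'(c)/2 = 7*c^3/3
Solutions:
 g(c) = C1 + 7*c^4/18 + 4*c^2/27


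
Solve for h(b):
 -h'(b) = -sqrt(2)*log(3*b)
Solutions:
 h(b) = C1 + sqrt(2)*b*log(b) - sqrt(2)*b + sqrt(2)*b*log(3)


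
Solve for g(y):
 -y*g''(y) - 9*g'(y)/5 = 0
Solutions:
 g(y) = C1 + C2/y^(4/5)


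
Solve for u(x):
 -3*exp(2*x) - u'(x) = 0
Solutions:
 u(x) = C1 - 3*exp(2*x)/2


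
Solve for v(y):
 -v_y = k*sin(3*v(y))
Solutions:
 v(y) = -acos((-C1 - exp(6*k*y))/(C1 - exp(6*k*y)))/3 + 2*pi/3
 v(y) = acos((-C1 - exp(6*k*y))/(C1 - exp(6*k*y)))/3


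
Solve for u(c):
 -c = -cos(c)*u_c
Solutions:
 u(c) = C1 + Integral(c/cos(c), c)


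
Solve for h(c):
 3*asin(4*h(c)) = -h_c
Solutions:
 Integral(1/asin(4*_y), (_y, h(c))) = C1 - 3*c


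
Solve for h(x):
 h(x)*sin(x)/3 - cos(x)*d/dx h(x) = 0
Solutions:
 h(x) = C1/cos(x)^(1/3)


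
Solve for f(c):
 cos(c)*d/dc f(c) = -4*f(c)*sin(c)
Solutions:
 f(c) = C1*cos(c)^4


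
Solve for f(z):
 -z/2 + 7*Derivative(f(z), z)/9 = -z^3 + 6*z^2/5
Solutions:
 f(z) = C1 - 9*z^4/28 + 18*z^3/35 + 9*z^2/28


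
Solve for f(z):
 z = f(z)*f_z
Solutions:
 f(z) = -sqrt(C1 + z^2)
 f(z) = sqrt(C1 + z^2)


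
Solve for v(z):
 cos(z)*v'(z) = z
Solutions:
 v(z) = C1 + Integral(z/cos(z), z)


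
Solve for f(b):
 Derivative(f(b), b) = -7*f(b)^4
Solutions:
 f(b) = (-3^(2/3) - 3*3^(1/6)*I)*(1/(C1 + 7*b))^(1/3)/6
 f(b) = (-3^(2/3) + 3*3^(1/6)*I)*(1/(C1 + 7*b))^(1/3)/6
 f(b) = (1/(C1 + 21*b))^(1/3)


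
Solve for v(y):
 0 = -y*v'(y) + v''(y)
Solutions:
 v(y) = C1 + C2*erfi(sqrt(2)*y/2)


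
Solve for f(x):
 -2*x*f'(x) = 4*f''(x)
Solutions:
 f(x) = C1 + C2*erf(x/2)


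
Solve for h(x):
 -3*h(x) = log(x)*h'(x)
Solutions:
 h(x) = C1*exp(-3*li(x))


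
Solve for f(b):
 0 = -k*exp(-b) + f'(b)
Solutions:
 f(b) = C1 - k*exp(-b)


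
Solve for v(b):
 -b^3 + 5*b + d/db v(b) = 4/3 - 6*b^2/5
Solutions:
 v(b) = C1 + b^4/4 - 2*b^3/5 - 5*b^2/2 + 4*b/3


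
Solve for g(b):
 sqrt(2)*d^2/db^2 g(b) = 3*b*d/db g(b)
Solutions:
 g(b) = C1 + C2*erfi(2^(1/4)*sqrt(3)*b/2)


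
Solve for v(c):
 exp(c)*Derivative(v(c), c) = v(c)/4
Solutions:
 v(c) = C1*exp(-exp(-c)/4)


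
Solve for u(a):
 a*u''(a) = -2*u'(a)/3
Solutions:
 u(a) = C1 + C2*a^(1/3)


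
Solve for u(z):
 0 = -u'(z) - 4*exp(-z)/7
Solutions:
 u(z) = C1 + 4*exp(-z)/7


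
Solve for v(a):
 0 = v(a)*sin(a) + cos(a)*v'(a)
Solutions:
 v(a) = C1*cos(a)


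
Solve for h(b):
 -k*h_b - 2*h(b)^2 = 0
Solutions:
 h(b) = k/(C1*k + 2*b)


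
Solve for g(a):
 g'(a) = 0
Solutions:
 g(a) = C1


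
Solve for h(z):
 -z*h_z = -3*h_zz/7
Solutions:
 h(z) = C1 + C2*erfi(sqrt(42)*z/6)


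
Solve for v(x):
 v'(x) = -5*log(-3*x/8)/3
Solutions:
 v(x) = C1 - 5*x*log(-x)/3 + x*(-5*log(3)/3 + 5/3 + 5*log(2))


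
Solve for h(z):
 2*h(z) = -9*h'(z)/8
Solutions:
 h(z) = C1*exp(-16*z/9)


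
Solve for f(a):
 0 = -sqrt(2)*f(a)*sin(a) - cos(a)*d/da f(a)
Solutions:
 f(a) = C1*cos(a)^(sqrt(2))


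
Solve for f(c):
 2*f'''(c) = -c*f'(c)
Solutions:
 f(c) = C1 + Integral(C2*airyai(-2^(2/3)*c/2) + C3*airybi(-2^(2/3)*c/2), c)


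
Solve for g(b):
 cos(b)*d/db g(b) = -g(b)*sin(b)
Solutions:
 g(b) = C1*cos(b)


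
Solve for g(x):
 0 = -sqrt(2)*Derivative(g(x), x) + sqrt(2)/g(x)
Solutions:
 g(x) = -sqrt(C1 + 2*x)
 g(x) = sqrt(C1 + 2*x)


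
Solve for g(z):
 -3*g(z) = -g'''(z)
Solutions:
 g(z) = C3*exp(3^(1/3)*z) + (C1*sin(3^(5/6)*z/2) + C2*cos(3^(5/6)*z/2))*exp(-3^(1/3)*z/2)


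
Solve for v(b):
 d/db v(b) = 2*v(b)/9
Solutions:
 v(b) = C1*exp(2*b/9)


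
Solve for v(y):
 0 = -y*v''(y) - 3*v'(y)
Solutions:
 v(y) = C1 + C2/y^2


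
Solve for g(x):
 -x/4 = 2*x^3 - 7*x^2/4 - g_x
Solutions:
 g(x) = C1 + x^4/2 - 7*x^3/12 + x^2/8


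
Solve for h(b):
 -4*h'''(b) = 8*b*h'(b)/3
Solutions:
 h(b) = C1 + Integral(C2*airyai(-2^(1/3)*3^(2/3)*b/3) + C3*airybi(-2^(1/3)*3^(2/3)*b/3), b)


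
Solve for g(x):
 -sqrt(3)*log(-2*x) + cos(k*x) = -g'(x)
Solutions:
 g(x) = C1 + sqrt(3)*x*(log(-x) - 1) + sqrt(3)*x*log(2) - Piecewise((sin(k*x)/k, Ne(k, 0)), (x, True))


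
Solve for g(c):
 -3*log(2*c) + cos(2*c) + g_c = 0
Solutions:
 g(c) = C1 + 3*c*log(c) - 3*c + 3*c*log(2) - sin(2*c)/2


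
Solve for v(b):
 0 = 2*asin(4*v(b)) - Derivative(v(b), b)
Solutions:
 Integral(1/asin(4*_y), (_y, v(b))) = C1 + 2*b


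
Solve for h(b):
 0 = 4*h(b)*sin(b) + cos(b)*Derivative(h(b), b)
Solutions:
 h(b) = C1*cos(b)^4


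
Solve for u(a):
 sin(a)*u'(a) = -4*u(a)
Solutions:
 u(a) = C1*(cos(a)^2 + 2*cos(a) + 1)/(cos(a)^2 - 2*cos(a) + 1)


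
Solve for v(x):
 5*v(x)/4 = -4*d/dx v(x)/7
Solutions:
 v(x) = C1*exp(-35*x/16)


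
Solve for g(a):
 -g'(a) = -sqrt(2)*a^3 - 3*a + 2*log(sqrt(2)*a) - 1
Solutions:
 g(a) = C1 + sqrt(2)*a^4/4 + 3*a^2/2 - 2*a*log(a) - a*log(2) + 3*a


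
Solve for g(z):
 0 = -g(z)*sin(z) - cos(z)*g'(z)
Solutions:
 g(z) = C1*cos(z)


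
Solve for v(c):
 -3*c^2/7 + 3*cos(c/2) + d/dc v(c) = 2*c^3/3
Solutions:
 v(c) = C1 + c^4/6 + c^3/7 - 6*sin(c/2)


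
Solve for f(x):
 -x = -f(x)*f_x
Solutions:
 f(x) = -sqrt(C1 + x^2)
 f(x) = sqrt(C1 + x^2)


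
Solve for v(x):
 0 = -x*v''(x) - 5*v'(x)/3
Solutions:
 v(x) = C1 + C2/x^(2/3)


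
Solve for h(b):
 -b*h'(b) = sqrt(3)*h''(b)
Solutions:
 h(b) = C1 + C2*erf(sqrt(2)*3^(3/4)*b/6)


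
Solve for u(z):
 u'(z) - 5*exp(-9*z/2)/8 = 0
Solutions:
 u(z) = C1 - 5*exp(-9*z/2)/36


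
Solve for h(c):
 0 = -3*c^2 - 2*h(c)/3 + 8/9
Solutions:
 h(c) = 4/3 - 9*c^2/2


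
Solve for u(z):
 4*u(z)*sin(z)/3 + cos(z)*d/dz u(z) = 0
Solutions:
 u(z) = C1*cos(z)^(4/3)


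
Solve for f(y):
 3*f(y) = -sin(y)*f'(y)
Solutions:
 f(y) = C1*(cos(y) + 1)^(3/2)/(cos(y) - 1)^(3/2)


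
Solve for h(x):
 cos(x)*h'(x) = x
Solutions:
 h(x) = C1 + Integral(x/cos(x), x)


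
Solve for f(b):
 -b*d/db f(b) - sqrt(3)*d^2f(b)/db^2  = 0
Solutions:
 f(b) = C1 + C2*erf(sqrt(2)*3^(3/4)*b/6)


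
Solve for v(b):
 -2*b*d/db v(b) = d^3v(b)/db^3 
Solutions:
 v(b) = C1 + Integral(C2*airyai(-2^(1/3)*b) + C3*airybi(-2^(1/3)*b), b)


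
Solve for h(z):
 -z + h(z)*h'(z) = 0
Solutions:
 h(z) = -sqrt(C1 + z^2)
 h(z) = sqrt(C1 + z^2)


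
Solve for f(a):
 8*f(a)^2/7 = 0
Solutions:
 f(a) = 0


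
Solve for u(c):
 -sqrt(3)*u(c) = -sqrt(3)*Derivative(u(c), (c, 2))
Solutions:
 u(c) = C1*exp(-c) + C2*exp(c)


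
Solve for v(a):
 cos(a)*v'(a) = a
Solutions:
 v(a) = C1 + Integral(a/cos(a), a)


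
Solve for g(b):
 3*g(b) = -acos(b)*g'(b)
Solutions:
 g(b) = C1*exp(-3*Integral(1/acos(b), b))


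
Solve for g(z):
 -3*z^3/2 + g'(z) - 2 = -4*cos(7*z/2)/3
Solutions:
 g(z) = C1 + 3*z^4/8 + 2*z - 8*sin(7*z/2)/21


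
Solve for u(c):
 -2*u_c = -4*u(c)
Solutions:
 u(c) = C1*exp(2*c)


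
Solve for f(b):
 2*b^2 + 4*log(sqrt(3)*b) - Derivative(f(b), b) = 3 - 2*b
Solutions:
 f(b) = C1 + 2*b^3/3 + b^2 + 4*b*log(b) - 7*b + b*log(9)


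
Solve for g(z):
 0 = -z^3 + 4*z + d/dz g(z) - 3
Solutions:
 g(z) = C1 + z^4/4 - 2*z^2 + 3*z


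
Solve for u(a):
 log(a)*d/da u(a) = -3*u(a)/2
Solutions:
 u(a) = C1*exp(-3*li(a)/2)


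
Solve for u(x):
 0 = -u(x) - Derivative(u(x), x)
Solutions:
 u(x) = C1*exp(-x)


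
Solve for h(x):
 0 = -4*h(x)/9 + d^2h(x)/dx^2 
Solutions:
 h(x) = C1*exp(-2*x/3) + C2*exp(2*x/3)


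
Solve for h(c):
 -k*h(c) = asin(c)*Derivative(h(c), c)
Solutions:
 h(c) = C1*exp(-k*Integral(1/asin(c), c))


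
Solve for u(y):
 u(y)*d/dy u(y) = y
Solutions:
 u(y) = -sqrt(C1 + y^2)
 u(y) = sqrt(C1 + y^2)


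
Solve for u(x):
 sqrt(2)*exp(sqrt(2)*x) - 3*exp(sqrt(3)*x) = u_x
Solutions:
 u(x) = C1 + exp(sqrt(2)*x) - sqrt(3)*exp(sqrt(3)*x)


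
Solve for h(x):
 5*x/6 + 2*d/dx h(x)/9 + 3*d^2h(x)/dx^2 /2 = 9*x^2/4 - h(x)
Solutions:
 h(x) = 9*x^2/4 - 11*x/6 + (C1*sin(sqrt(482)*x/27) + C2*cos(sqrt(482)*x/27))*exp(-2*x/27) - 685/108


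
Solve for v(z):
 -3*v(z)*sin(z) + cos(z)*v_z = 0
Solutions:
 v(z) = C1/cos(z)^3


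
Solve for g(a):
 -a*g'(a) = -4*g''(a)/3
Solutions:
 g(a) = C1 + C2*erfi(sqrt(6)*a/4)


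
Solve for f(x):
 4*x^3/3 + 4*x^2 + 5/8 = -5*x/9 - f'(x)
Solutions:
 f(x) = C1 - x^4/3 - 4*x^3/3 - 5*x^2/18 - 5*x/8


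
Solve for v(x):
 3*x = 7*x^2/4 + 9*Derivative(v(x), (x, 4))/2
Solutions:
 v(x) = C1 + C2*x + C3*x^2 + C4*x^3 - 7*x^6/6480 + x^5/180


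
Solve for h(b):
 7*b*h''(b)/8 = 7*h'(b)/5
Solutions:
 h(b) = C1 + C2*b^(13/5)


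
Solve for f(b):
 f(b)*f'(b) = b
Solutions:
 f(b) = -sqrt(C1 + b^2)
 f(b) = sqrt(C1 + b^2)


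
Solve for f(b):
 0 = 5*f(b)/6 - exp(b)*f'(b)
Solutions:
 f(b) = C1*exp(-5*exp(-b)/6)


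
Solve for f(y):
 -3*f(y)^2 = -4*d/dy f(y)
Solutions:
 f(y) = -4/(C1 + 3*y)


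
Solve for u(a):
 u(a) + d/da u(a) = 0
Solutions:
 u(a) = C1*exp(-a)


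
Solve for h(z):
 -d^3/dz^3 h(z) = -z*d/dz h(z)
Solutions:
 h(z) = C1 + Integral(C2*airyai(z) + C3*airybi(z), z)


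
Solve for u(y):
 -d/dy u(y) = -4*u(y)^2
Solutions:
 u(y) = -1/(C1 + 4*y)


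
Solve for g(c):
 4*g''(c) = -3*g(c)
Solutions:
 g(c) = C1*sin(sqrt(3)*c/2) + C2*cos(sqrt(3)*c/2)


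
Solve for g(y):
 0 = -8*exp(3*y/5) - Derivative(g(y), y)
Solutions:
 g(y) = C1 - 40*exp(3*y/5)/3


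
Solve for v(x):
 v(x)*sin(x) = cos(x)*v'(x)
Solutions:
 v(x) = C1/cos(x)


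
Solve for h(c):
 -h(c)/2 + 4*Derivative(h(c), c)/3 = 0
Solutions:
 h(c) = C1*exp(3*c/8)


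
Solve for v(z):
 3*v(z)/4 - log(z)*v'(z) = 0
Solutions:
 v(z) = C1*exp(3*li(z)/4)


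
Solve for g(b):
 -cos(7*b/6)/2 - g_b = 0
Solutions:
 g(b) = C1 - 3*sin(7*b/6)/7


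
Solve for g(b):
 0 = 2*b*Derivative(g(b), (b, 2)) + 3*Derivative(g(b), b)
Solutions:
 g(b) = C1 + C2/sqrt(b)


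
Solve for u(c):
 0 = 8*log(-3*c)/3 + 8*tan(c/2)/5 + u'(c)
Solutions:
 u(c) = C1 - 8*c*log(-c)/3 - 8*c*log(3)/3 + 8*c/3 + 16*log(cos(c/2))/5


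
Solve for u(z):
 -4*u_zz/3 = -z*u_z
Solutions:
 u(z) = C1 + C2*erfi(sqrt(6)*z/4)


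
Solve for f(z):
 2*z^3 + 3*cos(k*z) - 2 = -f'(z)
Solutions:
 f(z) = C1 - z^4/2 + 2*z - 3*sin(k*z)/k


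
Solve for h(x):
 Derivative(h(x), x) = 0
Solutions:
 h(x) = C1


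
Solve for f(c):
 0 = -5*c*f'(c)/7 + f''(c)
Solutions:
 f(c) = C1 + C2*erfi(sqrt(70)*c/14)


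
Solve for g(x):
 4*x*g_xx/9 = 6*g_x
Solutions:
 g(x) = C1 + C2*x^(29/2)


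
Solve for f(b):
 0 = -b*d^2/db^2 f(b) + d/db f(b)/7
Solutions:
 f(b) = C1 + C2*b^(8/7)


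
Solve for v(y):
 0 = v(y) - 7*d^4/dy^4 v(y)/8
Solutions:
 v(y) = C1*exp(-14^(3/4)*y/7) + C2*exp(14^(3/4)*y/7) + C3*sin(14^(3/4)*y/7) + C4*cos(14^(3/4)*y/7)


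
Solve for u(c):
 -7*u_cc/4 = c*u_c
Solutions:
 u(c) = C1 + C2*erf(sqrt(14)*c/7)


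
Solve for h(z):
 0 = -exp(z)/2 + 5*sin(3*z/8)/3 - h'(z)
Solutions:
 h(z) = C1 - exp(z)/2 - 40*cos(3*z/8)/9


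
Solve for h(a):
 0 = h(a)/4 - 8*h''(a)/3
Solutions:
 h(a) = C1*exp(-sqrt(6)*a/8) + C2*exp(sqrt(6)*a/8)


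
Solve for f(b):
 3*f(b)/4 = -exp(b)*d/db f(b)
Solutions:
 f(b) = C1*exp(3*exp(-b)/4)


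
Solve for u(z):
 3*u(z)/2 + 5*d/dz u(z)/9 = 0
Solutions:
 u(z) = C1*exp(-27*z/10)


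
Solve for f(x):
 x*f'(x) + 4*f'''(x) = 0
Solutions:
 f(x) = C1 + Integral(C2*airyai(-2^(1/3)*x/2) + C3*airybi(-2^(1/3)*x/2), x)


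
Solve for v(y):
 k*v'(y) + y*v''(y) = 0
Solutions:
 v(y) = C1 + y^(1 - re(k))*(C2*sin(log(y)*Abs(im(k))) + C3*cos(log(y)*im(k)))


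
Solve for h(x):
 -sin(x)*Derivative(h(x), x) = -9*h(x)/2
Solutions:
 h(x) = C1*(cos(x) - 1)^(1/4)*(cos(x)^2 - 2*cos(x) + 1)/((cos(x) + 1)^(1/4)*(cos(x)^2 + 2*cos(x) + 1))


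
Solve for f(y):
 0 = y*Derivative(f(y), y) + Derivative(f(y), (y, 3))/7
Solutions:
 f(y) = C1 + Integral(C2*airyai(-7^(1/3)*y) + C3*airybi(-7^(1/3)*y), y)


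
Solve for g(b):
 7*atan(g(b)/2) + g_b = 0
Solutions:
 Integral(1/atan(_y/2), (_y, g(b))) = C1 - 7*b


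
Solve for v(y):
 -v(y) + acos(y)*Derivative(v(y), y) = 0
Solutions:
 v(y) = C1*exp(Integral(1/acos(y), y))


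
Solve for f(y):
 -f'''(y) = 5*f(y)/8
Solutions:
 f(y) = C3*exp(-5^(1/3)*y/2) + (C1*sin(sqrt(3)*5^(1/3)*y/4) + C2*cos(sqrt(3)*5^(1/3)*y/4))*exp(5^(1/3)*y/4)


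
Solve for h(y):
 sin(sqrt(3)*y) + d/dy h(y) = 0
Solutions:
 h(y) = C1 + sqrt(3)*cos(sqrt(3)*y)/3


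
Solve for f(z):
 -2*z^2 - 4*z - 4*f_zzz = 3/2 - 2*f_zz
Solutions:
 f(z) = C1 + C2*z + C3*exp(z/2) + z^4/12 + z^3 + 51*z^2/8


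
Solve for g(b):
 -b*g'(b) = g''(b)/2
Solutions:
 g(b) = C1 + C2*erf(b)


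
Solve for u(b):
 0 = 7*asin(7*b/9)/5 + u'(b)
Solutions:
 u(b) = C1 - 7*b*asin(7*b/9)/5 - sqrt(81 - 49*b^2)/5


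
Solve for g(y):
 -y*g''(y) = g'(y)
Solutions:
 g(y) = C1 + C2*log(y)


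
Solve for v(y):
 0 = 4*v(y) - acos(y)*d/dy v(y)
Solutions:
 v(y) = C1*exp(4*Integral(1/acos(y), y))


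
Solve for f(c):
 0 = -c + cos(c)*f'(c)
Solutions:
 f(c) = C1 + Integral(c/cos(c), c)


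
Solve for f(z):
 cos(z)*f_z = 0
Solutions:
 f(z) = C1


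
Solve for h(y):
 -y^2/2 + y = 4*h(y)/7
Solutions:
 h(y) = 7*y*(2 - y)/8


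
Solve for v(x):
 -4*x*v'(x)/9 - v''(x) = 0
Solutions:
 v(x) = C1 + C2*erf(sqrt(2)*x/3)


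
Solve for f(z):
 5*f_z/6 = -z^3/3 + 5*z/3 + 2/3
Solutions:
 f(z) = C1 - z^4/10 + z^2 + 4*z/5


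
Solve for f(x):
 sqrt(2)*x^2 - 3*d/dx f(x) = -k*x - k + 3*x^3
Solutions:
 f(x) = C1 + k*x^2/6 + k*x/3 - x^4/4 + sqrt(2)*x^3/9


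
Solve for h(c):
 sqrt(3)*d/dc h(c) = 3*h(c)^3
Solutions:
 h(c) = -sqrt(2)*sqrt(-1/(C1 + sqrt(3)*c))/2
 h(c) = sqrt(2)*sqrt(-1/(C1 + sqrt(3)*c))/2


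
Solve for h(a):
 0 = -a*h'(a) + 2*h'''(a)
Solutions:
 h(a) = C1 + Integral(C2*airyai(2^(2/3)*a/2) + C3*airybi(2^(2/3)*a/2), a)


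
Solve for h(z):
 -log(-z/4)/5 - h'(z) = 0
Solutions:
 h(z) = C1 - z*log(-z)/5 + z*(1 + 2*log(2))/5


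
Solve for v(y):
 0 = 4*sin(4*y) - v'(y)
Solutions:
 v(y) = C1 - cos(4*y)


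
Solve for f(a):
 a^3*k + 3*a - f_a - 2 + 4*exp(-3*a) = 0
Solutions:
 f(a) = C1 + a^4*k/4 + 3*a^2/2 - 2*a - 4*exp(-3*a)/3


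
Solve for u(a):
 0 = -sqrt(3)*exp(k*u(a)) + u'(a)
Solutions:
 u(a) = Piecewise((log(-1/(C1*k + sqrt(3)*a*k))/k, Ne(k, 0)), (nan, True))
 u(a) = Piecewise((C1 + sqrt(3)*a, Eq(k, 0)), (nan, True))


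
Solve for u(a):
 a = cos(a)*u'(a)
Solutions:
 u(a) = C1 + Integral(a/cos(a), a)


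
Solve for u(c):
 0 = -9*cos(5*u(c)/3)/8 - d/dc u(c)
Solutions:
 9*c/8 - 3*log(sin(5*u(c)/3) - 1)/10 + 3*log(sin(5*u(c)/3) + 1)/10 = C1


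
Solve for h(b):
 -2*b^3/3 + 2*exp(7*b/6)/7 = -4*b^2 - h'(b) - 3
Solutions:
 h(b) = C1 + b^4/6 - 4*b^3/3 - 3*b - 12*exp(7*b/6)/49


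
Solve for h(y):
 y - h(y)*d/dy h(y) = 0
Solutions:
 h(y) = -sqrt(C1 + y^2)
 h(y) = sqrt(C1 + y^2)


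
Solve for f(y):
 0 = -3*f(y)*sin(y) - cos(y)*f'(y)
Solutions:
 f(y) = C1*cos(y)^3


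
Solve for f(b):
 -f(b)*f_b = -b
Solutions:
 f(b) = -sqrt(C1 + b^2)
 f(b) = sqrt(C1 + b^2)


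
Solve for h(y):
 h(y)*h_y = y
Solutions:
 h(y) = -sqrt(C1 + y^2)
 h(y) = sqrt(C1 + y^2)


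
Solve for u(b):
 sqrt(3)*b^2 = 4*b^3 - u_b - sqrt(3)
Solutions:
 u(b) = C1 + b^4 - sqrt(3)*b^3/3 - sqrt(3)*b


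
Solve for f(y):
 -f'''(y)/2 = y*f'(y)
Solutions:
 f(y) = C1 + Integral(C2*airyai(-2^(1/3)*y) + C3*airybi(-2^(1/3)*y), y)


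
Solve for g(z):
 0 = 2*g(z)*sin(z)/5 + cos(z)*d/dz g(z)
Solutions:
 g(z) = C1*cos(z)^(2/5)


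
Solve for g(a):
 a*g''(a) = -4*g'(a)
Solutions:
 g(a) = C1 + C2/a^3


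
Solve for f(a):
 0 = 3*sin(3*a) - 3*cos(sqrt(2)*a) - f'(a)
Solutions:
 f(a) = C1 - 3*sqrt(2)*sin(sqrt(2)*a)/2 - cos(3*a)


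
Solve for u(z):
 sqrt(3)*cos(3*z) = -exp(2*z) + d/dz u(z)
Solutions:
 u(z) = C1 + exp(2*z)/2 + sqrt(3)*sin(3*z)/3


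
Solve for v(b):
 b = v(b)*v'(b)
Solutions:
 v(b) = -sqrt(C1 + b^2)
 v(b) = sqrt(C1 + b^2)


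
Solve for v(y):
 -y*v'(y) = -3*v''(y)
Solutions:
 v(y) = C1 + C2*erfi(sqrt(6)*y/6)


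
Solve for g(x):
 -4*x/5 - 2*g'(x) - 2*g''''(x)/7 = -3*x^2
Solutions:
 g(x) = C1 + C4*exp(-7^(1/3)*x) + x^3/2 - x^2/5 + (C2*sin(sqrt(3)*7^(1/3)*x/2) + C3*cos(sqrt(3)*7^(1/3)*x/2))*exp(7^(1/3)*x/2)


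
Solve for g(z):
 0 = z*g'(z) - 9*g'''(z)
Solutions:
 g(z) = C1 + Integral(C2*airyai(3^(1/3)*z/3) + C3*airybi(3^(1/3)*z/3), z)


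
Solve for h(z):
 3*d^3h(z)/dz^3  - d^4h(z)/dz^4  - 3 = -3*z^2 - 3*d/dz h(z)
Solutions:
 h(z) = C1 + C2*exp(z*(-2^(2/3)*(sqrt(21) + 5)^(1/3)/4 - 2^(1/3)/(2*(sqrt(21) + 5)^(1/3)) + 1))*sin(2^(1/3)*sqrt(3)*z*(-2^(1/3)*(sqrt(21) + 5)^(1/3) + 2/(sqrt(21) + 5)^(1/3))/4) + C3*exp(z*(-2^(2/3)*(sqrt(21) + 5)^(1/3)/4 - 2^(1/3)/(2*(sqrt(21) + 5)^(1/3)) + 1))*cos(2^(1/3)*sqrt(3)*z*(-2^(1/3)*(sqrt(21) + 5)^(1/3) + 2/(sqrt(21) + 5)^(1/3))/4) + C4*exp(z*(2^(1/3)/(sqrt(21) + 5)^(1/3) + 1 + 2^(2/3)*(sqrt(21) + 5)^(1/3)/2)) - z^3/3 + 3*z


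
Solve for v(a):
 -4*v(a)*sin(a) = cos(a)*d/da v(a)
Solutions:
 v(a) = C1*cos(a)^4


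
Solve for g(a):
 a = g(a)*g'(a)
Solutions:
 g(a) = -sqrt(C1 + a^2)
 g(a) = sqrt(C1 + a^2)


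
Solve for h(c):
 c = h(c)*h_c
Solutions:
 h(c) = -sqrt(C1 + c^2)
 h(c) = sqrt(C1 + c^2)


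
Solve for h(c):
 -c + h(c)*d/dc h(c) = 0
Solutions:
 h(c) = -sqrt(C1 + c^2)
 h(c) = sqrt(C1 + c^2)


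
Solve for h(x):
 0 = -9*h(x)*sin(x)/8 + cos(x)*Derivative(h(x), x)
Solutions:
 h(x) = C1/cos(x)^(9/8)


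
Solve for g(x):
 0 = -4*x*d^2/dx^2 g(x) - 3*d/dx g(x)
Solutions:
 g(x) = C1 + C2*x^(1/4)


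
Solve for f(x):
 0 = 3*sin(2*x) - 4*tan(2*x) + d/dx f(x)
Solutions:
 f(x) = C1 - 2*log(cos(2*x)) + 3*cos(2*x)/2


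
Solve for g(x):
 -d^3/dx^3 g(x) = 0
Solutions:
 g(x) = C1 + C2*x + C3*x^2


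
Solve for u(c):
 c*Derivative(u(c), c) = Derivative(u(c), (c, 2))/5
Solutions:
 u(c) = C1 + C2*erfi(sqrt(10)*c/2)


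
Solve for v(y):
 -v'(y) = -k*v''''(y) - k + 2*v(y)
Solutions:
 v(y) = C1*exp(y*Piecewise((-sqrt(-(-1/k^2)^(1/3))/2 - sqrt((-1/k^2)^(1/3) - 2/(k*sqrt(-(-1/k^2)^(1/3))))/2, Eq(1/k, 0)), (-sqrt(2*(sqrt(8/(27*k^3) + 1/(256*k^4)) + 1/(16*k^2))^(1/3) - 4/(3*k*(sqrt(8/(27*k^3) + 1/(256*k^4)) + 1/(16*k^2))^(1/3)))/2 - sqrt(-2*(sqrt(8/(27*k^3) + 1/(256*k^4)) + 1/(16*k^2))^(1/3) - 2/(k*sqrt(2*(sqrt(8/(27*k^3) + 1/(256*k^4)) + 1/(16*k^2))^(1/3) - 4/(3*k*(sqrt(8/(27*k^3) + 1/(256*k^4)) + 1/(16*k^2))^(1/3)))) + 4/(3*k*(sqrt(8/(27*k^3) + 1/(256*k^4)) + 1/(16*k^2))^(1/3)))/2, True))) + C2*exp(y*Piecewise((-sqrt(-(-1/k^2)^(1/3))/2 + sqrt((-1/k^2)^(1/3) - 2/(k*sqrt(-(-1/k^2)^(1/3))))/2, Eq(1/k, 0)), (-sqrt(2*(sqrt(8/(27*k^3) + 1/(256*k^4)) + 1/(16*k^2))^(1/3) - 4/(3*k*(sqrt(8/(27*k^3) + 1/(256*k^4)) + 1/(16*k^2))^(1/3)))/2 + sqrt(-2*(sqrt(8/(27*k^3) + 1/(256*k^4)) + 1/(16*k^2))^(1/3) - 2/(k*sqrt(2*(sqrt(8/(27*k^3) + 1/(256*k^4)) + 1/(16*k^2))^(1/3) - 4/(3*k*(sqrt(8/(27*k^3) + 1/(256*k^4)) + 1/(16*k^2))^(1/3)))) + 4/(3*k*(sqrt(8/(27*k^3) + 1/(256*k^4)) + 1/(16*k^2))^(1/3)))/2, True))) + C3*exp(y*Piecewise((sqrt(-(-1/k^2)^(1/3))/2 - sqrt((-1/k^2)^(1/3) + 2/(k*sqrt(-(-1/k^2)^(1/3))))/2, Eq(1/k, 0)), (sqrt(2*(sqrt(8/(27*k^3) + 1/(256*k^4)) + 1/(16*k^2))^(1/3) - 4/(3*k*(sqrt(8/(27*k^3) + 1/(256*k^4)) + 1/(16*k^2))^(1/3)))/2 - sqrt(-2*(sqrt(8/(27*k^3) + 1/(256*k^4)) + 1/(16*k^2))^(1/3) + 2/(k*sqrt(2*(sqrt(8/(27*k^3) + 1/(256*k^4)) + 1/(16*k^2))^(1/3) - 4/(3*k*(sqrt(8/(27*k^3) + 1/(256*k^4)) + 1/(16*k^2))^(1/3)))) + 4/(3*k*(sqrt(8/(27*k^3) + 1/(256*k^4)) + 1/(16*k^2))^(1/3)))/2, True))) + C4*exp(y*Piecewise((sqrt(-(-1/k^2)^(1/3))/2 + sqrt((-1/k^2)^(1/3) + 2/(k*sqrt(-(-1/k^2)^(1/3))))/2, Eq(1/k, 0)), (sqrt(2*(sqrt(8/(27*k^3) + 1/(256*k^4)) + 1/(16*k^2))^(1/3) - 4/(3*k*(sqrt(8/(27*k^3) + 1/(256*k^4)) + 1/(16*k^2))^(1/3)))/2 + sqrt(-2*(sqrt(8/(27*k^3) + 1/(256*k^4)) + 1/(16*k^2))^(1/3) + 2/(k*sqrt(2*(sqrt(8/(27*k^3) + 1/(256*k^4)) + 1/(16*k^2))^(1/3) - 4/(3*k*(sqrt(8/(27*k^3) + 1/(256*k^4)) + 1/(16*k^2))^(1/3)))) + 4/(3*k*(sqrt(8/(27*k^3) + 1/(256*k^4)) + 1/(16*k^2))^(1/3)))/2, True))) + k/2


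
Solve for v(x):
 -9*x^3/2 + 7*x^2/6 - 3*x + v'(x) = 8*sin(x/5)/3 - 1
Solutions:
 v(x) = C1 + 9*x^4/8 - 7*x^3/18 + 3*x^2/2 - x - 40*cos(x/5)/3


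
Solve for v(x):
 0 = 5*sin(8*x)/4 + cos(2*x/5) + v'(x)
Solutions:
 v(x) = C1 - 5*sin(2*x/5)/2 + 5*cos(8*x)/32


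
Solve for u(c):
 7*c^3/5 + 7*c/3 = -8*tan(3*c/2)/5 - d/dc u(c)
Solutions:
 u(c) = C1 - 7*c^4/20 - 7*c^2/6 + 16*log(cos(3*c/2))/15


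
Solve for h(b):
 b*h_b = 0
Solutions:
 h(b) = C1


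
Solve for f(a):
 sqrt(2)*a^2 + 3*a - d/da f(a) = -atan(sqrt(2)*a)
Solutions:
 f(a) = C1 + sqrt(2)*a^3/3 + 3*a^2/2 + a*atan(sqrt(2)*a) - sqrt(2)*log(2*a^2 + 1)/4


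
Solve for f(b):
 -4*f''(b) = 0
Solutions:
 f(b) = C1 + C2*b


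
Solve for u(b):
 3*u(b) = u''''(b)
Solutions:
 u(b) = C1*exp(-3^(1/4)*b) + C2*exp(3^(1/4)*b) + C3*sin(3^(1/4)*b) + C4*cos(3^(1/4)*b)


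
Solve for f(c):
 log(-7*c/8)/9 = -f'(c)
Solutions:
 f(c) = C1 - c*log(-c)/9 + c*(-log(7) + 1 + 3*log(2))/9


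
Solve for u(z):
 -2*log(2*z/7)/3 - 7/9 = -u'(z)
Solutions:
 u(z) = C1 + 2*z*log(z)/3 - 2*z*log(7)/3 + z/9 + 2*z*log(2)/3


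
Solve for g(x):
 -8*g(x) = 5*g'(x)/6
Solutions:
 g(x) = C1*exp(-48*x/5)


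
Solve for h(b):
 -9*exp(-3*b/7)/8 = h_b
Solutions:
 h(b) = C1 + 21*exp(-3*b/7)/8


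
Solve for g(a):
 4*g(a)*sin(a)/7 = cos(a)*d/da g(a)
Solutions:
 g(a) = C1/cos(a)^(4/7)


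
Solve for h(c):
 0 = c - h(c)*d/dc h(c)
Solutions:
 h(c) = -sqrt(C1 + c^2)
 h(c) = sqrt(C1 + c^2)


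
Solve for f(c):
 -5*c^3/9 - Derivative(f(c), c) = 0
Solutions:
 f(c) = C1 - 5*c^4/36


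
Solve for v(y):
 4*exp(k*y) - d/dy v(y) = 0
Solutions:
 v(y) = C1 + 4*exp(k*y)/k


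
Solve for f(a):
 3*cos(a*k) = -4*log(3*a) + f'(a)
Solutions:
 f(a) = C1 + 4*a*log(a) - 4*a + 4*a*log(3) + 3*Piecewise((sin(a*k)/k, Ne(k, 0)), (a, True))


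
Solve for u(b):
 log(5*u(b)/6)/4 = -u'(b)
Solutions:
 4*Integral(1/(log(_y) - log(6) + log(5)), (_y, u(b))) = C1 - b


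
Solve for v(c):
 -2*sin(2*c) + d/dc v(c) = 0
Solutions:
 v(c) = C1 - cos(2*c)


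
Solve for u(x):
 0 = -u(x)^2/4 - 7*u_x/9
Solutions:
 u(x) = 28/(C1 + 9*x)
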